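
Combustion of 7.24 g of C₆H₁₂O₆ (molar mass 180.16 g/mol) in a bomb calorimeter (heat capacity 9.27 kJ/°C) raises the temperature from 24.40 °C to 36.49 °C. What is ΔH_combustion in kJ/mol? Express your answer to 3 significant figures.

ΔH = -2790 kJ/mol

ΔT = 36.49 − 24.40 = 12.09 °C
q_cal = C_cal × ΔT = 9.27 × 12.09 = 112.0743 kJ
n = 7.24 / 180.16 = 0.04019 mol
q_rxn = −q_cal = -112.0743 kJ
ΔH = -112.0743 / 0.04019 = -2789 kJ/mol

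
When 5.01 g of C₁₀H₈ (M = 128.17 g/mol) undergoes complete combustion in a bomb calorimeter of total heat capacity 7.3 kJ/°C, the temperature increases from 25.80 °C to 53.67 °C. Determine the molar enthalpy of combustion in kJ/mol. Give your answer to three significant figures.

ΔH = -5200 kJ/mol

ΔT = 53.67 − 25.80 = 27.87 °C
q_cal = C_cal × ΔT = 7.3 × 27.87 = 203.451 kJ
n = 5.01 / 128.17 = 0.03909 mol
q_rxn = −q_cal = -203.451 kJ
ΔH = -203.451 / 0.03909 = -5204.7 kJ/mol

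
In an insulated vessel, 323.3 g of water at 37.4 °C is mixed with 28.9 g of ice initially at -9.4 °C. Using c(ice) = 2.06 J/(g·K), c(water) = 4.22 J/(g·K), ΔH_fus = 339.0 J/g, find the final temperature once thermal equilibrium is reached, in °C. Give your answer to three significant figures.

Heat to bring ice to 0 °C and melt it: q₁ = 28.9×2.06×9.4 + 28.9×339.0 = 10357 J
Heat the water can supply cooling to 0 °C: 323.3×4.22×37.4 = 51025.8 J > q₁, so all ice melts.
Energy balance: 323.3×4.22×(37.4 − T) = 10357 + 28.9×4.22×(T − 0)
1364.326(37.4 − T) = 10357 + 121.958 T
51025.8 − 10357 = 1486.284 T
T = 40668.8 / 1486.284 = 27.36 °C

T_f = 27.4 °C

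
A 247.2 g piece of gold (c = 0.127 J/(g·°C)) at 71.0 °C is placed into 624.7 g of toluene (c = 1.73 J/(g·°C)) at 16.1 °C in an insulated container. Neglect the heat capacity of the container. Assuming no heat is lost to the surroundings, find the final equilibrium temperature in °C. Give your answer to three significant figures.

Heat lost by gold = heat gained by toluene.
(247.2)(0.127)(71.0 − T) = (624.7)(1.73)(T − 16.1)
31.3944 (71.0 − T) = 1080.731 (T − 16.1)
2229.0 − 31.3944 T = 1080.731 T − 17400
19629.0 = 1112.1254 T
T = 17.64999 °C

T_f = 17.6 °C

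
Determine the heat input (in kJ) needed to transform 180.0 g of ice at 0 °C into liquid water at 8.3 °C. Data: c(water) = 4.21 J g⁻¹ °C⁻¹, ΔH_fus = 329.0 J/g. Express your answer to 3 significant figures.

q1 (melt at 0 °C): 180.0 × 329.0 = 59220 J
q2 (heat water 0.0→8.3 °C): 180.0 × 4.21 × 8.3 = 6290 J
Total: 59220 + 6290 = 65510 J = 65.5 kJ

q = 65.5 kJ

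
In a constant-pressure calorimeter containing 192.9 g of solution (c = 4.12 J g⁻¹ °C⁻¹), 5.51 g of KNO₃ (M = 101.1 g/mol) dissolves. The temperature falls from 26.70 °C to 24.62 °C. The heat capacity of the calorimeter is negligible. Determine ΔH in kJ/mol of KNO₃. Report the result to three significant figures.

ΔH = 30.3 kJ/mol

|ΔT| = |24.62 − 26.70| = 2.08 °C
|q_surr| = (192.9 × 4.12) × 2.08 = 794.748 × 2.08 = 1653 J
n(KNO₃) = 5.51 / 101.1 = 0.05450 mol
Temperature fell, so q_rxn = +|q_surr| = 1.653 kJ
ΔH = q_rxn / n = 30.33 kJ/mol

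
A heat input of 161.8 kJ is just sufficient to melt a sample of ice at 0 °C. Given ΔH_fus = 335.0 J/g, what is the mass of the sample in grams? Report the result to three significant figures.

m = 483 g

m = q / ΔH_fus = 161800 J / 335.0 J/g = 483 g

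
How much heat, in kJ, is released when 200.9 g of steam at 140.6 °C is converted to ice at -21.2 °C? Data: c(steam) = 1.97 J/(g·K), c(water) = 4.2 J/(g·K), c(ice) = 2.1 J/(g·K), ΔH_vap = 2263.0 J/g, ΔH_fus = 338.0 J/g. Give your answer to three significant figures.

q = 632 kJ

q1 (cool steam 140.6→100 °C): 200.9 × 1.97 × 40.6 = 16068 J
q2 (condense at 100 °C): 200.9 × 2263.0 = 454637 J
q3 (cool water 100→0 °C): 200.9 × 4.2 × 100.0 = 84378 J
q4 (freeze at 0 °C): 200.9 × 338.0 = 67904 J
q5 (cool ice 0→-21.2 °C): 200.9 × 2.1 × 21.2 = 8944 J
Total: 16068 + 454637 + 84378 + 67904 + 8944 = 631931 J = 632 kJ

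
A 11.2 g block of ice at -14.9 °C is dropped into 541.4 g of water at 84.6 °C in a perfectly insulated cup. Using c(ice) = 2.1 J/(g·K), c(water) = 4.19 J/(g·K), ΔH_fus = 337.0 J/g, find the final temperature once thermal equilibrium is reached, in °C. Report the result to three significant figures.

Heat to bring ice to 0 °C and melt it: q₁ = 11.2×2.1×14.9 + 11.2×337.0 = 4124.8 J
Heat the water can supply cooling to 0 °C: 541.4×4.19×84.6 = 191912 J > q₁, so all ice melts.
Energy balance: 541.4×4.19×(84.6 − T) = 4124.8 + 11.2×4.19×(T − 0)
2268.466(84.6 − T) = 4124.8 + 46.928 T
191912 − 4124.8 = 2315.394 T
T = 187787.2 / 2315.394 = 81.10 °C

T_f = 81.1 °C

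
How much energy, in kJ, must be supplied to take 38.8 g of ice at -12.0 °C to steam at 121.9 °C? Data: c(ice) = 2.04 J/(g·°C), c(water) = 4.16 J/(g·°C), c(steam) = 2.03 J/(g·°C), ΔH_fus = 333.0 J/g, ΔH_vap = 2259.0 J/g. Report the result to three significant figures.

q = 119 kJ

q1 (heat ice -12.0→0.0 °C): 38.8 × 2.04 × 12.0 = 950 J
q2 (melt at 0 °C): 38.8 × 333.0 = 12920 J
q3 (heat water 0.0→100.0 °C): 38.8 × 4.16 × 100.0 = 16141 J
q4 (vaporize at 100 °C): 38.8 × 2259.0 = 87649 J
q5 (heat steam 100.0→121.9 °C): 38.8 × 2.03 × 21.9 = 1725 J
Total: 950 + 12920 + 16141 + 87649 + 1725 = 119385 J = 119 kJ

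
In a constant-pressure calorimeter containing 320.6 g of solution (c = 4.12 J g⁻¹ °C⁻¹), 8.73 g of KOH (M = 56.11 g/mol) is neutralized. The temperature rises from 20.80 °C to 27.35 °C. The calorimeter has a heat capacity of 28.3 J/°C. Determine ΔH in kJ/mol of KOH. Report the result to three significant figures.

ΔH = -56.8 kJ/mol

|ΔT| = |27.35 − 20.80| = 6.55 °C
|q_surr| = (320.6 × 4.12 + 28.3) × 6.55 = 1349.172 × 6.55 = 8837 J
n(KOH) = 8.73 / 56.11 = 0.1556 mol
Temperature rose, so q_rxn = −|q_surr| = -8.837 kJ
ΔH = q_rxn / n = -56.79 kJ/mol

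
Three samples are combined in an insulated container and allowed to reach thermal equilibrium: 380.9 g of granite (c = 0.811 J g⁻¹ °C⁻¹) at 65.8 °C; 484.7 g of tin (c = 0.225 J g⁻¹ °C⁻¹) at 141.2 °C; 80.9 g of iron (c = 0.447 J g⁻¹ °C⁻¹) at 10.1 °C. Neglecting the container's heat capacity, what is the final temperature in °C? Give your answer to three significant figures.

T_f = 79.5 °C

Σ mᵢcᵢ(T − Tᵢ) = 0  ⇒  T = Σ mᵢcᵢTᵢ / Σ mᵢcᵢ
Σ mᵢcᵢ = 380.9×0.811 + 484.7×0.225 + 80.9×0.447 = 454.1297
Σ mᵢcᵢTᵢ = 308.9099×65.8 + 109.0575×141.2 + 36.1623×10.1 = 36090
T = 36090 / 454.1297 = 79.47 °C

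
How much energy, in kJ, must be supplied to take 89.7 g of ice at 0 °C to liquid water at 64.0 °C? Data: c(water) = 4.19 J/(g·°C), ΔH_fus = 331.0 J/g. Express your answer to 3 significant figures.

q = 53.7 kJ

q1 (melt at 0 °C): 89.7 × 331.0 = 29691 J
q2 (heat water 0.0→64.0 °C): 89.7 × 4.19 × 64.0 = 24054 J
Total: 29691 + 24054 = 53745 J = 53.7 kJ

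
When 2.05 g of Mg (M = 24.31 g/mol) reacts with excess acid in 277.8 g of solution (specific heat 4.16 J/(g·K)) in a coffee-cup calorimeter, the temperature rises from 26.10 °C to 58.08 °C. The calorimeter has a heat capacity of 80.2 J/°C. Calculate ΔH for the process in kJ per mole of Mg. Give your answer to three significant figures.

|ΔT| = |58.08 − 26.10| = 31.98 °C
|q_surr| = (277.8 × 4.16 + 80.2) × 31.98 = 1235.848 × 31.98 = 39520 J
n(Mg) = 2.05 / 24.31 = 0.08433 mol
Temperature rose, so q_rxn = −|q_surr| = -39.52 kJ
ΔH = q_rxn / n = -468.6 kJ/mol

ΔH = -469 kJ/mol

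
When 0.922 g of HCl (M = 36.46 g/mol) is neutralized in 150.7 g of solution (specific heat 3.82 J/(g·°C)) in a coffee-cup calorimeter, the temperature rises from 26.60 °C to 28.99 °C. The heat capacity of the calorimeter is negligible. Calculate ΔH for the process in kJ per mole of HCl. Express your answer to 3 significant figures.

|ΔT| = |28.99 − 26.60| = 2.39 °C
|q_surr| = (150.7 × 3.82) × 2.39 = 575.674 × 2.39 = 1376 J
n(HCl) = 0.922 / 36.46 = 0.02529 mol
Temperature rose, so q_rxn = −|q_surr| = -1.376 kJ
ΔH = q_rxn / n = -54.41 kJ/mol

ΔH = -54.4 kJ/mol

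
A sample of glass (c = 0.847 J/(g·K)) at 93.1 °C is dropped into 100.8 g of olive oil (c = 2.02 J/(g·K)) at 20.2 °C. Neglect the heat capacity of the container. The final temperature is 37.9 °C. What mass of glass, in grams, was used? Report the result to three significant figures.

m = 77.1 g

q_gained = (100.8 × 2.02) × (37.9 − 20.2) = 3604 J
q_lost = m × 0.847 × (93.1 − 37.9) = 46.7544 m
m = 3604 / 46.7544 = 77.1 g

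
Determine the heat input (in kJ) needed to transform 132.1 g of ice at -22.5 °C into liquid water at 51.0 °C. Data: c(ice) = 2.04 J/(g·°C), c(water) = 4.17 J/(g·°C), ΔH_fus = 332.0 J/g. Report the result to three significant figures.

q1 (heat ice -22.5→0.0 °C): 132.1 × 2.04 × 22.5 = 6063 J
q2 (melt at 0 °C): 132.1 × 332.0 = 43857 J
q3 (heat water 0.0→51.0 °C): 132.1 × 4.17 × 51.0 = 28094 J
Total: 6063 + 43857 + 28094 = 78014 J = 78.0 kJ

q = 78.0 kJ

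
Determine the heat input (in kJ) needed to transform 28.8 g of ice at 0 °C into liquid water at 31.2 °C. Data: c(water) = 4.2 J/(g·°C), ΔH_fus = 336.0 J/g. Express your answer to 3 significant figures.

q = 13.5 kJ

q1 (melt at 0 °C): 28.8 × 336.0 = 9677 J
q2 (heat water 0.0→31.2 °C): 28.8 × 4.2 × 31.2 = 3774 J
Total: 9677 + 3774 = 13451 J = 13.5 kJ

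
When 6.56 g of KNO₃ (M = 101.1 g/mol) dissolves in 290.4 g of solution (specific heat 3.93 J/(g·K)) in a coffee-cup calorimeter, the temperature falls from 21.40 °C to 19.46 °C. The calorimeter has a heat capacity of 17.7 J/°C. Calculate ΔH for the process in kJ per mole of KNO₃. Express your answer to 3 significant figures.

ΔH = 34.7 kJ/mol

|ΔT| = |19.46 − 21.40| = 1.94 °C
|q_surr| = (290.4 × 3.93 + 17.7) × 1.94 = 1158.972 × 1.94 = 2248.4 J
n(KNO₃) = 6.56 / 101.1 = 0.064886 mol
Temperature fell, so q_rxn = +|q_surr| = 2.2484 kJ
ΔH = q_rxn / n = 34.65 kJ/mol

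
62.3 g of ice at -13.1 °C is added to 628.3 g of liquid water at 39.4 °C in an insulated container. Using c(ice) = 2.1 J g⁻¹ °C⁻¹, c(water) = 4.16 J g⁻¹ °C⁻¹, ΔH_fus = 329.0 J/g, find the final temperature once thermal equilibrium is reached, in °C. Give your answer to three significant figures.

Heat to bring ice to 0 °C and melt it: q₁ = 62.3×2.1×13.1 + 62.3×329.0 = 22211 J
Heat the water can supply cooling to 0 °C: 628.3×4.16×39.4 = 102981 J > q₁, so all ice melts.
Energy balance: 628.3×4.16×(39.4 − T) = 22211 + 62.3×4.16×(T − 0)
2613.728(39.4 − T) = 22211 + 259.168 T
102981 − 22211 = 2872.896 T
T = 80770 / 2872.896 = 28.11 °C

T_f = 28.1 °C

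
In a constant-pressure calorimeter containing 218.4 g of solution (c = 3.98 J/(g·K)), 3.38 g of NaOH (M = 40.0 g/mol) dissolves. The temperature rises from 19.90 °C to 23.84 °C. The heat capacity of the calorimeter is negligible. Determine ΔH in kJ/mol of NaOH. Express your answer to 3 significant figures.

|ΔT| = |23.84 − 19.90| = 3.94 °C
|q_surr| = (218.4 × 3.98) × 3.94 = 869.232 × 3.94 = 3425 J
n(NaOH) = 3.38 / 40.0 = 0.08450 mol
Temperature rose, so q_rxn = −|q_surr| = -3.425 kJ
ΔH = q_rxn / n = -40.53 kJ/mol

ΔH = -40.5 kJ/mol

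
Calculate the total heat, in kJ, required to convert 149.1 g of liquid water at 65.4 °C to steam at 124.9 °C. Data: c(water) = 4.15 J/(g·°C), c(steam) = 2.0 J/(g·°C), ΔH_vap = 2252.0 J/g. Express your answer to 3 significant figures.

q = 365 kJ

q1 (heat water 65.4→100.0 °C): 149.1 × 4.15 × 34.6 = 21409 J
q2 (vaporize at 100 °C): 149.1 × 2252.0 = 335773 J
q3 (heat steam 100.0→124.9 °C): 149.1 × 2.0 × 24.9 = 7425 J
Total: 21409 + 335773 + 7425 = 364607 J = 365 kJ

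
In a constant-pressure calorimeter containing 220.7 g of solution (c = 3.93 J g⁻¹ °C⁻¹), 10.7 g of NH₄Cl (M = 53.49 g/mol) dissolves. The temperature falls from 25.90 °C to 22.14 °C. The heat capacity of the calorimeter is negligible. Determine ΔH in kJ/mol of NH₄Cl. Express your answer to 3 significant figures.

|ΔT| = |22.14 − 25.90| = 3.76 °C
|q_surr| = (220.7 × 3.93) × 3.76 = 867.351 × 3.76 = 3261 J
n(NH₄Cl) = 10.7 / 53.49 = 0.2000 mol
Temperature fell, so q_rxn = +|q_surr| = 3.261 kJ
ΔH = q_rxn / n = 16.31 kJ/mol

ΔH = 16.3 kJ/mol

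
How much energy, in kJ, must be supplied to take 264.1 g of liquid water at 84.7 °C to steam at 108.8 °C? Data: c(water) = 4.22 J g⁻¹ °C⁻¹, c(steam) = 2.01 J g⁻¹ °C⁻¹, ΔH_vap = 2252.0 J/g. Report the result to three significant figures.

q1 (heat water 84.7→100.0 °C): 264.1 × 4.22 × 15.3 = 17052 J
q2 (vaporize at 100 °C): 264.1 × 2252.0 = 594753 J
q3 (heat steam 100.0→108.8 °C): 264.1 × 2.01 × 8.8 = 4671 J
Total: 17052 + 594753 + 4671 = 616476 J = 616 kJ

q = 616 kJ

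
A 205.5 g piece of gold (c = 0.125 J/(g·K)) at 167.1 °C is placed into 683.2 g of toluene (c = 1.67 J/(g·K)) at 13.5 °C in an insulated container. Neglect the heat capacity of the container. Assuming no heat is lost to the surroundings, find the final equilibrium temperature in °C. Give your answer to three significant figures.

Heat lost by gold = heat gained by toluene.
(205.5)(0.125)(167.1 − T) = (683.2)(1.67)(T − 13.5)
25.6875 (167.1 − T) = 1140.944 (T − 13.5)
4292.4 − 25.6875 T = 1140.944 T − 15403
19695.4 = 1166.6315 T
T = 16.88 °C

T_f = 16.9 °C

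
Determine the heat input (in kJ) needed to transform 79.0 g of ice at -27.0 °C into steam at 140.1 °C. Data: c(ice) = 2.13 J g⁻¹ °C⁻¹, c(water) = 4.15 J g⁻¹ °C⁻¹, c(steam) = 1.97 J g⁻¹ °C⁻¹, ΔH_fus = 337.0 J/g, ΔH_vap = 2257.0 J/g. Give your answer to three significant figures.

q1 (heat ice -27.0→0.0 °C): 79.0 × 2.13 × 27.0 = 4543 J
q2 (melt at 0 °C): 79.0 × 337.0 = 26623 J
q3 (heat water 0.0→100.0 °C): 79.0 × 4.15 × 100.0 = 32785 J
q4 (vaporize at 100 °C): 79.0 × 2257.0 = 178303 J
q5 (heat steam 100.0→140.1 °C): 79.0 × 1.97 × 40.1 = 6241 J
Total: 4543 + 26623 + 32785 + 178303 + 6241 = 248495 J = 248 kJ

q = 248 kJ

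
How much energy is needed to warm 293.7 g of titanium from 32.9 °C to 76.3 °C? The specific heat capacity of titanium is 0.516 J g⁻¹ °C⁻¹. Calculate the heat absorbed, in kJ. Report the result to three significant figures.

q = m c ΔT = 293.7 × 0.516 × (76.3 − 32.9)
q = 293.7 × 0.516 × 43.4 = 6577 J = 6.58 kJ

q = 6.58 kJ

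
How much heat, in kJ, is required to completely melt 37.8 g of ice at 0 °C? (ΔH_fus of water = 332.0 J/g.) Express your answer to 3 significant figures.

q = 12.5 kJ

q = m × ΔH_fus = 37.8 × 332.0 = 12549.6 J = 12.5 kJ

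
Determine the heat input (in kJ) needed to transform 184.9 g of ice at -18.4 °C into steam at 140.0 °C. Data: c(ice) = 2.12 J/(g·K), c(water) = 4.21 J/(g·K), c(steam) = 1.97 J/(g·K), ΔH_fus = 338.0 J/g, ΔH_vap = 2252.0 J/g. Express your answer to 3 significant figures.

q = 579 kJ

q1 (heat ice -18.4→0.0 °C): 184.9 × 2.12 × 18.4 = 7213 J
q2 (melt at 0 °C): 184.9 × 338.0 = 62496 J
q3 (heat water 0.0→100.0 °C): 184.9 × 4.21 × 100.0 = 77843 J
q4 (vaporize at 100 °C): 184.9 × 2252.0 = 416395 J
q5 (heat steam 100.0→140.0 °C): 184.9 × 1.97 × 40.0 = 14570 J
Total: 7213 + 62496 + 77843 + 416395 + 14570 = 578517 J = 579 kJ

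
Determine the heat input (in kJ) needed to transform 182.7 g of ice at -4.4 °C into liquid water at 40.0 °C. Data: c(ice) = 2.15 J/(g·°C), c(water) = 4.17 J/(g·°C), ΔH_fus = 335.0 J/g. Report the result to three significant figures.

q = 93.4 kJ

q1 (heat ice -4.4→0.0 °C): 182.7 × 2.15 × 4.4 = 1728 J
q2 (melt at 0 °C): 182.7 × 335.0 = 61205 J
q3 (heat water 0.0→40.0 °C): 182.7 × 4.17 × 40.0 = 30474 J
Total: 1728 + 61205 + 30474 = 93407 J = 93.4 kJ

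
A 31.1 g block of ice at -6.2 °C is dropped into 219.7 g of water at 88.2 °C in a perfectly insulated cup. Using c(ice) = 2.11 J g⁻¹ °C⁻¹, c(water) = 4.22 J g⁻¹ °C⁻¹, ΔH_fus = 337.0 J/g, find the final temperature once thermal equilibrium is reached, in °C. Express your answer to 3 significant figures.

T_f = 67.0 °C

Heat to bring ice to 0 °C and melt it: q₁ = 31.1×2.11×6.2 + 31.1×337.0 = 10888 J
Heat the water can supply cooling to 0 °C: 219.7×4.22×88.2 = 81773.2 J > q₁, so all ice melts.
Energy balance: 219.7×4.22×(88.2 − T) = 10888 + 31.1×4.22×(T − 0)
927.134(88.2 − T) = 10888 + 131.242 T
81773.2 − 10888 = 1058.376 T
T = 70885.2 / 1058.376 = 66.98 °C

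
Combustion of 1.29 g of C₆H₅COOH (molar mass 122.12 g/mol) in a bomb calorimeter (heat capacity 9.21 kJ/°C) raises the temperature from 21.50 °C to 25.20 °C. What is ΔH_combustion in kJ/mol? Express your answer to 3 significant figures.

ΔT = 25.20 − 21.50 = 3.70 °C
q_cal = C_cal × ΔT = 9.21 × 3.70 = 34.077 kJ
n = 1.29 / 122.12 = 0.01056 mol
q_rxn = −q_cal = -34.077 kJ
ΔH = -34.077 / 0.01056 = -3227 kJ/mol

ΔH = -3230 kJ/mol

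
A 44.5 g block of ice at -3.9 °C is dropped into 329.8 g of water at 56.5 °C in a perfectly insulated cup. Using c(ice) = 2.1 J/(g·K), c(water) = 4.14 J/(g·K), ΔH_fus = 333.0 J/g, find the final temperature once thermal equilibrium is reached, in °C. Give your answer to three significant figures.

T_f = 40.0 °C

Heat to bring ice to 0 °C and melt it: q₁ = 44.5×2.1×3.9 + 44.5×333.0 = 15183 J
Heat the water can supply cooling to 0 °C: 329.8×4.14×56.5 = 77143.5 J > q₁, so all ice melts.
Energy balance: 329.8×4.14×(56.5 − T) = 15183 + 44.5×4.14×(T − 0)
1365.372(56.5 − T) = 15183 + 184.23 T
77143.5 − 15183 = 1549.602 T
T = 61960.5 / 1549.602 = 39.98 °C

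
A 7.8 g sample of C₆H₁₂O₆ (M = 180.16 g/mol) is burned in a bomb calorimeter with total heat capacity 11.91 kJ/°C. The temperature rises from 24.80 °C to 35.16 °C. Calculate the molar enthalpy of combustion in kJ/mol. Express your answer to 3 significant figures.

ΔT = 35.16 − 24.80 = 10.36 °C
q_cal = C_cal × ΔT = 11.91 × 10.36 = 123.3876 kJ
n = 7.8 / 180.16 = 0.04329 mol
q_rxn = −q_cal = -123.3876 kJ
ΔH = -123.3876 / 0.04329 = -2850 kJ/mol

ΔH = -2850 kJ/mol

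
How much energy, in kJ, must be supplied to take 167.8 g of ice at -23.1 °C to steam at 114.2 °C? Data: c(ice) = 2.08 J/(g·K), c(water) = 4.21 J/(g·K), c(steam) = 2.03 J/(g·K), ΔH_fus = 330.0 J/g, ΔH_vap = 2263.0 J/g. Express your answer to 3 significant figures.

q1 (heat ice -23.1→0.0 °C): 167.8 × 2.08 × 23.1 = 8062 J
q2 (melt at 0 °C): 167.8 × 330.0 = 55374 J
q3 (heat water 0.0→100.0 °C): 167.8 × 4.21 × 100.0 = 70644 J
q4 (vaporize at 100 °C): 167.8 × 2263.0 = 379731 J
q5 (heat steam 100.0→114.2 °C): 167.8 × 2.03 × 14.2 = 4837 J
Total: 8062 + 55374 + 70644 + 379731 + 4837 = 518648 J = 519 kJ

q = 519 kJ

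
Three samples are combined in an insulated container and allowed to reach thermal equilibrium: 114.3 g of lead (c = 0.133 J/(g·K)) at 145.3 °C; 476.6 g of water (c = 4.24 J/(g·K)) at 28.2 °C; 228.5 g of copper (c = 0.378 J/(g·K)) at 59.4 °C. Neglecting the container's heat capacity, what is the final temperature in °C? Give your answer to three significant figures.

Σ mᵢcᵢ(T − Tᵢ) = 0  ⇒  T = Σ mᵢcᵢTᵢ / Σ mᵢcᵢ
Σ mᵢcᵢ = 114.3×0.133 + 476.6×4.24 + 228.5×0.378 = 2122.3589
Σ mᵢcᵢTᵢ = 15.2019×145.3 + 2020.784×28.2 + 86.373×59.4 = 64326
T = 64326 / 2122.3589 = 30.31 °C

T_f = 30.3 °C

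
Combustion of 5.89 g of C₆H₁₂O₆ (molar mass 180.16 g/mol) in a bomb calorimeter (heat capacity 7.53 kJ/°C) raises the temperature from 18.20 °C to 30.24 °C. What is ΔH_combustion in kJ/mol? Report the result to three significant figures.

ΔH = -2770 kJ/mol

ΔT = 30.24 − 18.20 = 12.04 °C
q_cal = C_cal × ΔT = 7.53 × 12.04 = 90.6612 kJ
n = 5.89 / 180.16 = 0.03269 mol
q_rxn = −q_cal = -90.6612 kJ
ΔH = -90.6612 / 0.03269 = -2773 kJ/mol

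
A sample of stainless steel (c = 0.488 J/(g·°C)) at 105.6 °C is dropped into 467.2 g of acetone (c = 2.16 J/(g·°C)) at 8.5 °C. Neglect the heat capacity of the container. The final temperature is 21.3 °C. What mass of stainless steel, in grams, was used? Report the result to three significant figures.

q_gained = (467.2 × 2.16) × (21.3 − 8.5) = 12920 J
q_lost = m × 0.488 × (105.6 − 21.3) = 41.1384 m
m = 12920 / 41.1384 = 314 g

m = 314 g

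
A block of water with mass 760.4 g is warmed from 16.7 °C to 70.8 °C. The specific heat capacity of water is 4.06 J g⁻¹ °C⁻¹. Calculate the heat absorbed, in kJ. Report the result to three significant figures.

q = 167 kJ

q = m c ΔT = 760.4 × 4.06 × (70.8 − 16.7)
q = 760.4 × 4.06 × 54.1 = 167000 J = 167 kJ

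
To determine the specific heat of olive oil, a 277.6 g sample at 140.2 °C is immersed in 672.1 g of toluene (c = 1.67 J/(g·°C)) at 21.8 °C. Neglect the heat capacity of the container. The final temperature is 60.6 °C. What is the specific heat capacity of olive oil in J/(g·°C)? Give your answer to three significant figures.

c = 1.97 J/(g·°C)

q_gained = (672.1 × 1.67) × (60.6 − 21.8) = 43550 J
q_lost = 277.6 × c × (140.2 − 60.6) = 22096.96 c
Set equal: c = 43550 / 22096.96 = 1.97 J/(g·°C)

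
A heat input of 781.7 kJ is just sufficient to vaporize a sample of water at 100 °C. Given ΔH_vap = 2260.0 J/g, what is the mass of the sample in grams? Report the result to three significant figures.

m = q / ΔH_vap = 781700 J / 2260.0 J/g = 346 g

m = 346 g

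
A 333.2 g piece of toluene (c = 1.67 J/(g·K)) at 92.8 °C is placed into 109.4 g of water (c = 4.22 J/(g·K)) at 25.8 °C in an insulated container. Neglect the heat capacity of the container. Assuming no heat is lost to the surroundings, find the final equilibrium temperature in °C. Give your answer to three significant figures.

Heat lost by toluene = heat gained by water.
(333.2)(1.67)(92.8 − T) = (109.4)(4.22)(T − 25.8)
556.444 (92.8 − T) = 461.668 (T − 25.8)
51638 − 556.444 T = 461.668 T − 11911
63549 = 1018.112 T
T = 62.42 °C

T_f = 62.4 °C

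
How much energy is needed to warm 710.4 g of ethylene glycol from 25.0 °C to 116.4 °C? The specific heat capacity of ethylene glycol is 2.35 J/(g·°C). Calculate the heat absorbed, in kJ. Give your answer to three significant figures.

q = 153 kJ

q = m c ΔT = 710.4 × 2.35 × (116.4 − 25.0)
q = 710.4 × 2.35 × 91.4 = 152600 J = 153 kJ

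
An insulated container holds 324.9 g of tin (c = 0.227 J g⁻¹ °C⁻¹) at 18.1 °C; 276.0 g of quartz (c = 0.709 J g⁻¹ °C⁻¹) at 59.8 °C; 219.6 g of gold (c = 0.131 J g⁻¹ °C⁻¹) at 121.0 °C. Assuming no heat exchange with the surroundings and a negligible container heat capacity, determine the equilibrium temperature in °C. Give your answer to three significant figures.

Σ mᵢcᵢ(T − Tᵢ) = 0  ⇒  T = Σ mᵢcᵢTᵢ / Σ mᵢcᵢ
Σ mᵢcᵢ = 324.9×0.227 + 276.0×0.709 + 219.6×0.131 = 298.2039
Σ mᵢcᵢTᵢ = 73.7523×18.1 + 195.684×59.8 + 28.7676×121.0 = 16518
T = 16518 / 298.2039 = 55.39 °C

T_f = 55.4 °C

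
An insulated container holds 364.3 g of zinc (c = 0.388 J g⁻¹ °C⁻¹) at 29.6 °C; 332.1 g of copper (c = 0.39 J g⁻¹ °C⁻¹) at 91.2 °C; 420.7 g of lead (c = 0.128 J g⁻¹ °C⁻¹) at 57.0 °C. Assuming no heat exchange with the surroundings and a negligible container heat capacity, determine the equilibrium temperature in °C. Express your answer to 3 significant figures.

Σ mᵢcᵢ(T − Tᵢ) = 0  ⇒  T = Σ mᵢcᵢTᵢ / Σ mᵢcᵢ
Σ mᵢcᵢ = 364.3×0.388 + 332.1×0.39 + 420.7×0.128 = 324.7170
Σ mᵢcᵢTᵢ = 141.3484×29.6 + 129.519×91.2 + 53.8496×57.0 = 19065
T = 19065 / 324.7170 = 58.71 °C

T_f = 58.7 °C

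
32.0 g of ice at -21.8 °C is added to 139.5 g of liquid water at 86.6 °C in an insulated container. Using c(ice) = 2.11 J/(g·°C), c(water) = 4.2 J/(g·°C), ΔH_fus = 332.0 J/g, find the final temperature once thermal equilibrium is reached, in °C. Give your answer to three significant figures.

Heat to bring ice to 0 °C and melt it: q₁ = 32.0×2.11×21.8 + 32.0×332.0 = 12096 J
Heat the water can supply cooling to 0 °C: 139.5×4.2×86.6 = 50738.9 J > q₁, so all ice melts.
Energy balance: 139.5×4.2×(86.6 − T) = 12096 + 32.0×4.2×(T − 0)
585.9(86.6 − T) = 12096 + 134.4 T
50738.9 − 12096 = 720.3 T
T = 38642.9 / 720.3 = 53.648 °C

T_f = 53.6 °C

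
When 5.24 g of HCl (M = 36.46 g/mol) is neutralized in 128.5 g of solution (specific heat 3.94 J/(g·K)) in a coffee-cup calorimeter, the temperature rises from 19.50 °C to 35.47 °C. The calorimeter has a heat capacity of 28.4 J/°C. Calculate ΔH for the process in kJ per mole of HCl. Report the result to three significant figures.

ΔH = -59.4 kJ/mol

|ΔT| = |35.47 − 19.50| = 15.97 °C
|q_surr| = (128.5 × 3.94 + 28.4) × 15.97 = 534.69 × 15.97 = 8539 J
n(HCl) = 5.24 / 36.46 = 0.1437 mol
Temperature rose, so q_rxn = −|q_surr| = -8.539 kJ
ΔH = q_rxn / n = -59.42 kJ/mol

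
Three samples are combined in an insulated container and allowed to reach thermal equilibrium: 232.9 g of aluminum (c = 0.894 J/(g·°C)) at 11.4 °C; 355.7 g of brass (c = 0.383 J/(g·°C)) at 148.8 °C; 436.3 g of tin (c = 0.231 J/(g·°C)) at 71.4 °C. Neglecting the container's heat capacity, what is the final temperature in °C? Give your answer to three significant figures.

Σ mᵢcᵢ(T − Tᵢ) = 0  ⇒  T = Σ mᵢcᵢTᵢ / Σ mᵢcᵢ
Σ mᵢcᵢ = 232.9×0.894 + 355.7×0.383 + 436.3×0.231 = 445.2310
Σ mᵢcᵢTᵢ = 208.2126×11.4 + 136.2331×148.8 + 100.7853×71.4 = 29841
T = 29841 / 445.2310 = 67.02 °C

T_f = 67.0 °C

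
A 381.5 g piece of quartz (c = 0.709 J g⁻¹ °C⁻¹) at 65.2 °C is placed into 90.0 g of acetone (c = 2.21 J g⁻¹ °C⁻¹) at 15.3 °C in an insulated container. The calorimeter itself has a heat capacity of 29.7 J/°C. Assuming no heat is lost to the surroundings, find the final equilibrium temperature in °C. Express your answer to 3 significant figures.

Heat lost by quartz = heat gained by acetone + calorimeter.
(381.5)(0.709)(65.2 − T) = [(90.0)(2.21) + 29.7](T − 15.3)
270.4835 (65.2 − T) = 228.6 (T − 15.3)
17636 − 270.4835 T = 228.6 T − 3497.6
21133.6 = 499.0835 T
T = 42.34 °C

T_f = 42.3 °C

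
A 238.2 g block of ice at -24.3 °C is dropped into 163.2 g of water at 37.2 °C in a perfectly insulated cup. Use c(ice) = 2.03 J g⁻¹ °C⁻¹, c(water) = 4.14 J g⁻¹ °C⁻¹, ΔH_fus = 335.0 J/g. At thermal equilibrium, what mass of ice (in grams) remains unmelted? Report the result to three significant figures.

Heat to warm all ice to 0 °C: 238.2×2.03×24.3 = 11750 J
Heat released by water cooling to 0 °C: 163.2×4.14×37.2 = 25134 J
25134 J < 11750 + 238.2×335.0 = 91547 J, so not all ice melts; final T = 0 °C.
Heat left for melting: 25134 − 11750 = 13384 J
Mass melted = 13384 / 335.0 = 39.95 g
Ice remaining = 238.2 − 39.95 = 198.25 g

m_ice remaining = 198 g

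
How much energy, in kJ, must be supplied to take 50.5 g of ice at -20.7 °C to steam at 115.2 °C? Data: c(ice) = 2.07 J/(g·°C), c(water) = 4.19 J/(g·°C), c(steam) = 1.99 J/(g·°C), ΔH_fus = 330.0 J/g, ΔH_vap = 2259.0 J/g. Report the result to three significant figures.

q1 (heat ice -20.7→0.0 °C): 50.5 × 2.07 × 20.7 = 2164 J
q2 (melt at 0 °C): 50.5 × 330.0 = 16665 J
q3 (heat water 0.0→100.0 °C): 50.5 × 4.19 × 100.0 = 21160 J
q4 (vaporize at 100 °C): 50.5 × 2259.0 = 114080 J
q5 (heat steam 100.0→115.2 °C): 50.5 × 1.99 × 15.2 = 1528 J
Total: 2164 + 16665 + 21160 + 114080 + 1528 = 155597 J = 156 kJ

q = 156 kJ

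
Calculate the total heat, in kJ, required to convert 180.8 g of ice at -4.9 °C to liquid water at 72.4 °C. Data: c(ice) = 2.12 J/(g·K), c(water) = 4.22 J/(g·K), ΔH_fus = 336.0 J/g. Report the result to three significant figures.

q = 118 kJ

q1 (heat ice -4.9→0.0 °C): 180.8 × 2.12 × 4.9 = 1878 J
q2 (melt at 0 °C): 180.8 × 336.0 = 60749 J
q3 (heat water 0.0→72.4 °C): 180.8 × 4.22 × 72.4 = 55239 J
Total: 1878 + 60749 + 55239 = 117866 J = 118 kJ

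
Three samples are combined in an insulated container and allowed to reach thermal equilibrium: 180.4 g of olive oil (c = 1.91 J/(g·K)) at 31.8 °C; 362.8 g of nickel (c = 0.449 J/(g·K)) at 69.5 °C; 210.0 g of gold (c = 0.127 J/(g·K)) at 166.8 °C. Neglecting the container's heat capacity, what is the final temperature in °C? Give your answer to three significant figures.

T_f = 50.0 °C

Σ mᵢcᵢ(T − Tᵢ) = 0  ⇒  T = Σ mᵢcᵢTᵢ / Σ mᵢcᵢ
Σ mᵢcᵢ = 180.4×1.91 + 362.8×0.449 + 210.0×0.127 = 534.1312
Σ mᵢcᵢTᵢ = 344.564×31.8 + 162.8972×69.5 + 26.67×166.8 = 26727
T = 26727 / 534.1312 = 50.04 °C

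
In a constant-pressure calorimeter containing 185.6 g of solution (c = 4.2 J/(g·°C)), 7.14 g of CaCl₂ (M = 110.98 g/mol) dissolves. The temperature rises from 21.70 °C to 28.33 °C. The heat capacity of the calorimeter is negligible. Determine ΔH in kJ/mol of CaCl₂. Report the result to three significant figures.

ΔH = -80.3 kJ/mol

|ΔT| = |28.33 − 21.70| = 6.63 °C
|q_surr| = (185.6 × 4.2) × 6.63 = 779.52 × 6.63 = 5168 J
n(CaCl₂) = 7.14 / 110.98 = 0.06434 mol
Temperature rose, so q_rxn = −|q_surr| = -5.168 kJ
ΔH = q_rxn / n = -80.32 kJ/mol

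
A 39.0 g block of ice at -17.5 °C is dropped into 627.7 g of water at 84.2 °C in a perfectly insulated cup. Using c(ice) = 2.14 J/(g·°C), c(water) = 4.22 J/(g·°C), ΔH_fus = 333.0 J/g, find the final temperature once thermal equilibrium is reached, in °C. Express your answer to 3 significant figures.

Heat to bring ice to 0 °C and melt it: q₁ = 39.0×2.14×17.5 + 39.0×333.0 = 14448 J
Heat the water can supply cooling to 0 °C: 627.7×4.22×84.2 = 223037 J > q₁, so all ice melts.
Energy balance: 627.7×4.22×(84.2 − T) = 14448 + 39.0×4.22×(T − 0)
2648.894(84.2 − T) = 14448 + 164.58 T
223037 − 14448 = 2813.474 T
T = 208589 / 2813.474 = 74.14 °C

T_f = 74.1 °C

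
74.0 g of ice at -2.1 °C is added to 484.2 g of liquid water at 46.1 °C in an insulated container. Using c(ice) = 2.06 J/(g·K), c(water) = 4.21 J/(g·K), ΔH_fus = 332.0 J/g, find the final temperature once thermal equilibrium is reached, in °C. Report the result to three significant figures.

Heat to bring ice to 0 °C and melt it: q₁ = 74.0×2.06×2.1 + 74.0×332.0 = 24888 J
Heat the water can supply cooling to 0 °C: 484.2×4.21×46.1 = 93974.0 J > q₁, so all ice melts.
Energy balance: 484.2×4.21×(46.1 − T) = 24888 + 74.0×4.21×(T − 0)
2038.482(46.1 − T) = 24888 + 311.54 T
93974.0 − 24888 = 2350.022 T
T = 69086.0 / 2350.022 = 29.40 °C

T_f = 29.4 °C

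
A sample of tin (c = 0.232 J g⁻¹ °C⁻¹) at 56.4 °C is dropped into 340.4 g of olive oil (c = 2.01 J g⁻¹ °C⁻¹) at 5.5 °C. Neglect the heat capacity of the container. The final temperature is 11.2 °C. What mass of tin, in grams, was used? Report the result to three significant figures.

q_gained = (340.4 × 2.01) × (11.2 − 5.5) = 3900 J
q_lost = m × 0.232 × (56.4 − 11.2) = 10.4864 m
m = 3900 / 10.4864 = 372 g

m = 372 g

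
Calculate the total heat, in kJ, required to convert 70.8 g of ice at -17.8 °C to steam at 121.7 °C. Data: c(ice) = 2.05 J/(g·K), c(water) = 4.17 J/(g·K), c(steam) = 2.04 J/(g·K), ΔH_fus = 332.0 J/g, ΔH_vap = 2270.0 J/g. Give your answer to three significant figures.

q1 (heat ice -17.8→0.0 °C): 70.8 × 2.05 × 17.8 = 2583 J
q2 (melt at 0 °C): 70.8 × 332.0 = 23506 J
q3 (heat water 0.0→100.0 °C): 70.8 × 4.17 × 100.0 = 29524 J
q4 (vaporize at 100 °C): 70.8 × 2270.0 = 160716 J
q5 (heat steam 100.0→121.7 °C): 70.8 × 2.04 × 21.7 = 3134 J
Total: 2583 + 23506 + 29524 + 160716 + 3134 = 219463 J = 219 kJ

q = 219 kJ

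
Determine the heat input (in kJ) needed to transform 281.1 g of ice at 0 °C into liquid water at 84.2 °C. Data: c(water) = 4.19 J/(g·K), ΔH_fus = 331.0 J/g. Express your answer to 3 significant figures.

q = 192 kJ

q1 (melt at 0 °C): 281.1 × 331.0 = 93044 J
q2 (heat water 0.0→84.2 °C): 281.1 × 4.19 × 84.2 = 99172 J
Total: 93044 + 99172 = 192216 J = 192 kJ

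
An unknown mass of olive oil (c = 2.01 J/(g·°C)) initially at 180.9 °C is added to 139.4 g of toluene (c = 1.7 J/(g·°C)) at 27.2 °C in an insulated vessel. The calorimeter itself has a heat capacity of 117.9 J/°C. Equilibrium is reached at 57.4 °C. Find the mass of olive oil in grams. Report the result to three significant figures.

m = 43.2 g

q_gained = (139.4 × 1.7 + 117.9) × (57.4 − 27.2) = 10720 J
q_lost = m × 2.01 × (180.9 − 57.4) = 248.235 m
m = 10720 / 248.235 = 43.2 g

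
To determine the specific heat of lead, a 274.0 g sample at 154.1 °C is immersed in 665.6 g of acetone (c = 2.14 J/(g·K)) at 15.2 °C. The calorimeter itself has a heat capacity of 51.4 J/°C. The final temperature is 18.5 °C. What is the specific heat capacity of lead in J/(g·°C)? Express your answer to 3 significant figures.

q_gained = (665.6 × 2.14 + 51.4) × (18.5 − 15.2) = 4870 J
q_lost = 274.0 × c × (154.1 − 18.5) = 37154.4 c
Set equal: c = 4870 / 37154.4 = 0.131 J/(g·°C)

c = 0.131 J/(g·°C)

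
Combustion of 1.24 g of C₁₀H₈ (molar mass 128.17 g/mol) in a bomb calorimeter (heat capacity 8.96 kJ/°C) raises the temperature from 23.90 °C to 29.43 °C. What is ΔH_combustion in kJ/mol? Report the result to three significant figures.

ΔT = 29.43 − 23.90 = 5.53 °C
q_cal = C_cal × ΔT = 8.96 × 5.53 = 49.5488 kJ
n = 1.24 / 128.17 = 0.009675 mol
q_rxn = −q_cal = -49.5488 kJ
ΔH = -49.5488 / 0.009675 = -5121 kJ/mol

ΔH = -5120 kJ/mol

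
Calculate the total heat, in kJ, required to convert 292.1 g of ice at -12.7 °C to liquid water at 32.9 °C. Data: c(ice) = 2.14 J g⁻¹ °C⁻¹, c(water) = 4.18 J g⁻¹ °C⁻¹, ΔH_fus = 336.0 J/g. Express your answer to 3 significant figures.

q = 146 kJ

q1 (heat ice -12.7→0.0 °C): 292.1 × 2.14 × 12.7 = 7939 J
q2 (melt at 0 °C): 292.1 × 336.0 = 98146 J
q3 (heat water 0.0→32.9 °C): 292.1 × 4.18 × 32.9 = 40170 J
Total: 7939 + 98146 + 40170 = 146255 J = 146 kJ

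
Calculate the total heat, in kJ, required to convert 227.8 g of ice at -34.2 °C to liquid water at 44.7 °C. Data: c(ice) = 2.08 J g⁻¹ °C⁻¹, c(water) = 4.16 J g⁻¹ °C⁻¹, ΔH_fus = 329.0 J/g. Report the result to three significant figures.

q1 (heat ice -34.2→0.0 °C): 227.8 × 2.08 × 34.2 = 16205 J
q2 (melt at 0 °C): 227.8 × 329.0 = 74946 J
q3 (heat water 0.0→44.7 °C): 227.8 × 4.16 × 44.7 = 42360 J
Total: 16205 + 74946 + 42360 = 133511 J = 134 kJ

q = 134 kJ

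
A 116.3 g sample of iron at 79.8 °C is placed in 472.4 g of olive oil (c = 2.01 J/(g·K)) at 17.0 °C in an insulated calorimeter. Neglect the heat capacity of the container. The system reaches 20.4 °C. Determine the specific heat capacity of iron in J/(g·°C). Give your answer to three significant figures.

c = 0.467 J/(g·°C)

q_gained = (472.4 × 2.01) × (20.4 − 17.0) = 3228 J
q_lost = 116.3 × c × (79.8 − 20.4) = 6908.22 c
Set equal: c = 3228 / 6908.22 = 0.467 J/(g·°C)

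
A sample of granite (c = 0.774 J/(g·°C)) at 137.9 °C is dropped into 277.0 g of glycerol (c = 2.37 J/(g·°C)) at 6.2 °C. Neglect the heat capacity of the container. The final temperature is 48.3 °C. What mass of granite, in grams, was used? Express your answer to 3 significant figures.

q_gained = (277.0 × 2.37) × (48.3 − 6.2) = 27640 J
q_lost = m × 0.774 × (137.9 − 48.3) = 69.3504 m
m = 27640 / 69.3504 = 399 g

m = 399 g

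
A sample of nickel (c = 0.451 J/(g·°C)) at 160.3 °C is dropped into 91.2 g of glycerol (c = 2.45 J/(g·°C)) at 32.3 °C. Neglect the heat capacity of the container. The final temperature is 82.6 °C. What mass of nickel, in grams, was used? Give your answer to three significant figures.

q_gained = (91.2 × 2.45) × (82.6 − 32.3) = 11240 J
q_lost = m × 0.451 × (160.3 − 82.6) = 35.0427 m
m = 11240 / 35.0427 = 321 g

m = 321 g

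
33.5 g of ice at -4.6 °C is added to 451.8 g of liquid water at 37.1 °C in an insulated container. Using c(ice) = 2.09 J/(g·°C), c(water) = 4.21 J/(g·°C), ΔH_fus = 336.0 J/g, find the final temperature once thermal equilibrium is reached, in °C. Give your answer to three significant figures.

Heat to bring ice to 0 °C and melt it: q₁ = 33.5×2.09×4.6 + 33.5×336.0 = 11578 J
Heat the water can supply cooling to 0 °C: 451.8×4.21×37.1 = 70567.1 J > q₁, so all ice melts.
Energy balance: 451.8×4.21×(37.1 − T) = 11578 + 33.5×4.21×(T − 0)
1902.078(37.1 − T) = 11578 + 141.035 T
70567.1 − 11578 = 2043.113 T
T = 58989.1 / 2043.113 = 28.87 °C

T_f = 28.9 °C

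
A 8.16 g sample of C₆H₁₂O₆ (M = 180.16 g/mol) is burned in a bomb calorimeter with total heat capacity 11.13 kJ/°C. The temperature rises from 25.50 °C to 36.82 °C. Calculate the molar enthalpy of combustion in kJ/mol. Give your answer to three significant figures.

ΔH = -2780 kJ/mol

ΔT = 36.82 − 25.50 = 11.32 °C
q_cal = C_cal × ΔT = 11.13 × 11.32 = 125.9916 kJ
n = 8.16 / 180.16 = 0.04529 mol
q_rxn = −q_cal = -125.9916 kJ
ΔH = -125.9916 / 0.04529 = -2782 kJ/mol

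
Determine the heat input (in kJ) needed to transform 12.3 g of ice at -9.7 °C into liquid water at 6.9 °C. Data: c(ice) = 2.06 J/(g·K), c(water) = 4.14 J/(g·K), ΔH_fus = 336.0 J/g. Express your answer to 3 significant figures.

q1 (heat ice -9.7→0.0 °C): 12.3 × 2.06 × 9.7 = 246 J
q2 (melt at 0 °C): 12.3 × 336.0 = 4133 J
q3 (heat water 0.0→6.9 °C): 12.3 × 4.14 × 6.9 = 351 J
Total: 246 + 4133 + 351 = 4730 J = 4.73 kJ

q = 4.73 kJ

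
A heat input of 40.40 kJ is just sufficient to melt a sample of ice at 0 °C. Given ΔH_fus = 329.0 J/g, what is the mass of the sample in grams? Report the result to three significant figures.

m = 123 g

m = q / ΔH_fus = 40400 J / 329.0 J/g = 123 g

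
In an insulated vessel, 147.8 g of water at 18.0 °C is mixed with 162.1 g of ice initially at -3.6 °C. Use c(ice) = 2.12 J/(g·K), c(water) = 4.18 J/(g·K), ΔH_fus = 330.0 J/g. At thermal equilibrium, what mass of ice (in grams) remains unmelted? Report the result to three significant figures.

Heat to warm all ice to 0 °C: 162.1×2.12×3.6 = 1237.1 J
Heat released by water cooling to 0 °C: 147.8×4.18×18.0 = 11120 J
11120 J < 1237.1 + 162.1×330.0 = 54730.1 J, so not all ice melts; final T = 0 °C.
Heat left for melting: 11120 − 1237.1 = 9882.9 J
Mass melted = 9882.9 / 330.0 = 29.95 g
Ice remaining = 162.1 − 29.95 = 132.15 g

m_ice remaining = 132 g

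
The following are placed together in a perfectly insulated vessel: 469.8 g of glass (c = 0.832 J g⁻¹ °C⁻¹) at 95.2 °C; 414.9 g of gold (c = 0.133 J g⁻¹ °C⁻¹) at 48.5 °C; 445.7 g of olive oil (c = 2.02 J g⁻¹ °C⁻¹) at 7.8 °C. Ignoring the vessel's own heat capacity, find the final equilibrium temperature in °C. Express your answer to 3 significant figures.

T_f = 34.8 °C

Σ mᵢcᵢ(T − Tᵢ) = 0  ⇒  T = Σ mᵢcᵢTᵢ / Σ mᵢcᵢ
Σ mᵢcᵢ = 469.8×0.832 + 414.9×0.133 + 445.7×2.02 = 1346.3693
Σ mᵢcᵢTᵢ = 390.8736×95.2 + 55.1817×48.5 + 900.314×7.8 = 46910
T = 46910 / 1346.3693 = 34.84 °C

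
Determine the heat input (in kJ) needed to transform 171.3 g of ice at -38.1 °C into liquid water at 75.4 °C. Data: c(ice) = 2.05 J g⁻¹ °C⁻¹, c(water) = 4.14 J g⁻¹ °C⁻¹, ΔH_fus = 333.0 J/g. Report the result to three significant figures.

q1 (heat ice -38.1→0.0 °C): 171.3 × 2.05 × 38.1 = 13379 J
q2 (melt at 0 °C): 171.3 × 333.0 = 57043 J
q3 (heat water 0.0→75.4 °C): 171.3 × 4.14 × 75.4 = 53472 J
Total: 13379 + 57043 + 53472 = 123894 J = 124 kJ

q = 124 kJ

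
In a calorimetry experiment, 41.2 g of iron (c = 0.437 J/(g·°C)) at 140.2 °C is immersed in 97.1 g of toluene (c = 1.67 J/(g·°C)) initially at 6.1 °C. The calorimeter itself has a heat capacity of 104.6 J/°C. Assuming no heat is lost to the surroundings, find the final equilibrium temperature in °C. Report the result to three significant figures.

Heat lost by iron = heat gained by toluene + calorimeter.
(41.2)(0.437)(140.2 − T) = [(97.1)(1.67) + 104.6](T − 6.1)
18.0044 (140.2 − T) = 266.757 (T − 6.1)
2524.2 − 18.0044 T = 266.757 T − 1627.2
4151.4 = 284.7614 T
T = 14.58 °C

T_f = 14.6 °C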